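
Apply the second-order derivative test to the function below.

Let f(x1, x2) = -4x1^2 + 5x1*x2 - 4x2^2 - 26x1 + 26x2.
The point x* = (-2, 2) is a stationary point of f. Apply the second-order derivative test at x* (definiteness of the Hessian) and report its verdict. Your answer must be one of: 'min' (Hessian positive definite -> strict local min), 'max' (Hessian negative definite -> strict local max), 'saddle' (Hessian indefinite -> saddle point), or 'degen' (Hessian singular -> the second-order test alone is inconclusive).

Compute the Hessian H = grad^2 f:
  H = [[-8, 5], [5, -8]]
Verify stationarity: grad f(x*) = H x* + g = (0, 0).
Eigenvalues of H: -13, -3.
Both eigenvalues < 0, so H is negative definite -> x* is a strict local max.

max


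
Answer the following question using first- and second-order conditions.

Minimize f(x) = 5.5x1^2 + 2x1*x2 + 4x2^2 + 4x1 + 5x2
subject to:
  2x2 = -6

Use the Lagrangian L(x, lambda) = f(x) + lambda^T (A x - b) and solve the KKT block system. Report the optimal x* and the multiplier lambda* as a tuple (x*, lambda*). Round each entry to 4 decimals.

Form the Lagrangian:
  L(x, lambda) = (1/2) x^T Q x + c^T x + lambda^T (A x - b)
Stationarity (grad_x L = 0): Q x + c + A^T lambda = 0.
Primal feasibility: A x = b.

This gives the KKT block system:
  [ Q   A^T ] [ x     ]   [-c ]
  [ A    0  ] [ lambda ] = [ b ]

Solving the linear system:
  x*      = (0.1818, -3)
  lambda* = (9.3182)
  f(x*)   = 20.8182

x* = (0.1818, -3), lambda* = (9.3182)


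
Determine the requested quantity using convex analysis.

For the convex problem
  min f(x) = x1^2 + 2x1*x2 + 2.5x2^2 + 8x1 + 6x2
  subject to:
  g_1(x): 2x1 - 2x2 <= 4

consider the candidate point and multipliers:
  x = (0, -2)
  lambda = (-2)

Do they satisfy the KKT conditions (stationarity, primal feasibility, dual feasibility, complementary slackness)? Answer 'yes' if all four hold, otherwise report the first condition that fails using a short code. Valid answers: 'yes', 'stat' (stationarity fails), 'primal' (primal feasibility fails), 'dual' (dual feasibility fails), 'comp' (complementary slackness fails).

Gradient of f: grad f(x) = Q x + c = (4, -4)
Constraint values g_i(x) = a_i^T x - b_i:
  g_1((0, -2)) = 0
Stationarity residual: grad f(x) + sum_i lambda_i a_i = (0, 0)
  -> stationarity OK
Primal feasibility (all g_i <= 0): OK
Dual feasibility (all lambda_i >= 0): FAILS
Complementary slackness (lambda_i * g_i(x) = 0 for all i): OK

Verdict: the first failing condition is dual_feasibility -> dual.

dual


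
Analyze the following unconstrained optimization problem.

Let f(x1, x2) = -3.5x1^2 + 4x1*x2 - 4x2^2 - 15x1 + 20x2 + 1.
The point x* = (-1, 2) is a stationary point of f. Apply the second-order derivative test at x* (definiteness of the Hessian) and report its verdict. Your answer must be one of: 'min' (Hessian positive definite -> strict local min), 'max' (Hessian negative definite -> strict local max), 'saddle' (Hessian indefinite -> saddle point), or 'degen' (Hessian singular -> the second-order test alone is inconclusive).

Compute the Hessian H = grad^2 f:
  H = [[-7, 4], [4, -8]]
Verify stationarity: grad f(x*) = H x* + g = (0, 0).
Eigenvalues of H: -11.5311, -3.4689.
Both eigenvalues < 0, so H is negative definite -> x* is a strict local max.

max


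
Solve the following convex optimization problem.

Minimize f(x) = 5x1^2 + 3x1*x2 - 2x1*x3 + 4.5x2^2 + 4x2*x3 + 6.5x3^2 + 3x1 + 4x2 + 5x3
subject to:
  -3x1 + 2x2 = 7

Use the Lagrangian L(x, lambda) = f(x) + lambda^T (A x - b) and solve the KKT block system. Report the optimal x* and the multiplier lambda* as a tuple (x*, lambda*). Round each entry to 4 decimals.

Form the Lagrangian:
  L(x, lambda) = (1/2) x^T Q x + c^T x + lambda^T (A x - b)
Stationarity (grad_x L = 0): Q x + c + A^T lambda = 0.
Primal feasibility: A x = b.

This gives the KKT block system:
  [ Q   A^T ] [ x     ]   [-c ]
  [ A    0  ] [ lambda ] = [ b ]

Solving the linear system:
  x*      = (-1.6019, 1.0971, -0.9686)
  lambda* = (-2.5969)
  f(x*)   = 6.4588

x* = (-1.6019, 1.0971, -0.9686), lambda* = (-2.5969)


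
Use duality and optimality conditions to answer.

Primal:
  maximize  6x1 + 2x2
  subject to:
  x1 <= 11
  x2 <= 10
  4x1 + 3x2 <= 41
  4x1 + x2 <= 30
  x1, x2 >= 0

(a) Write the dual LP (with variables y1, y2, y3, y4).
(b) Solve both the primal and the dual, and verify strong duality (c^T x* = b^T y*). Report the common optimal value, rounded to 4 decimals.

The standard primal-dual pair for 'max c^T x s.t. A x <= b, x >= 0' is:
  Dual:  min b^T y  s.t.  A^T y >= c,  y >= 0.

So the dual LP is:
  minimize  11y1 + 10y2 + 41y3 + 30y4
  subject to:
    y1 + 4y3 + 4y4 >= 6
    y2 + 3y3 + y4 >= 2
    y1, y2, y3, y4 >= 0

Solving the primal: x* = (6.125, 5.5).
  primal value c^T x* = 47.75.
Solving the dual: y* = (0, 0, 0.25, 1.25).
  dual value b^T y* = 47.75.
Strong duality: c^T x* = b^T y*. Confirmed.

47.75


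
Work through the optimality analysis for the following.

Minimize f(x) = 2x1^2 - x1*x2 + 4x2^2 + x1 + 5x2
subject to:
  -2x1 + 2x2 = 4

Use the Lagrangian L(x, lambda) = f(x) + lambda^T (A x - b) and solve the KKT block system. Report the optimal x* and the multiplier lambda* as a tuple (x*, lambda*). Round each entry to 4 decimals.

Form the Lagrangian:
  L(x, lambda) = (1/2) x^T Q x + c^T x + lambda^T (A x - b)
Stationarity (grad_x L = 0): Q x + c + A^T lambda = 0.
Primal feasibility: A x = b.

This gives the KKT block system:
  [ Q   A^T ] [ x     ]   [-c ]
  [ A    0  ] [ lambda ] = [ b ]

Solving the linear system:
  x*      = (-2, 0)
  lambda* = (-3.5)
  f(x*)   = 6

x* = (-2, 0), lambda* = (-3.5)


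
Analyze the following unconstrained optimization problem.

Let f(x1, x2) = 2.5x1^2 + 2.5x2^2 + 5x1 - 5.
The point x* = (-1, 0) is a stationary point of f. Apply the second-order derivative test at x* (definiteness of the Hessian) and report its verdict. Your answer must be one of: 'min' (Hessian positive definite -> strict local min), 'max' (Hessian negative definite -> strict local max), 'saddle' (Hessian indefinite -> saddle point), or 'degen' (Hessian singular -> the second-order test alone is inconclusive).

Compute the Hessian H = grad^2 f:
  H = [[5, 0], [0, 5]]
Verify stationarity: grad f(x*) = H x* + g = (0, 0).
Eigenvalues of H: 5, 5.
Both eigenvalues > 0, so H is positive definite -> x* is a strict local min.

min


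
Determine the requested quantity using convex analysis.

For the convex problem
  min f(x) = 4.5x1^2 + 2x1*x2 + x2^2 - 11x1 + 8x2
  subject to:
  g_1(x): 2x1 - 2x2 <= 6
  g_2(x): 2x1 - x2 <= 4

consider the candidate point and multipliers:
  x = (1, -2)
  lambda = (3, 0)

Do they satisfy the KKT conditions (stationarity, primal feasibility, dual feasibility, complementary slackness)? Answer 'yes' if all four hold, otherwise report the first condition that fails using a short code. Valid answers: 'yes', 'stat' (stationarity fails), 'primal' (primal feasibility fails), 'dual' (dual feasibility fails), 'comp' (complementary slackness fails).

Gradient of f: grad f(x) = Q x + c = (-6, 6)
Constraint values g_i(x) = a_i^T x - b_i:
  g_1((1, -2)) = 0
  g_2((1, -2)) = 0
Stationarity residual: grad f(x) + sum_i lambda_i a_i = (0, 0)
  -> stationarity OK
Primal feasibility (all g_i <= 0): OK
Dual feasibility (all lambda_i >= 0): OK
Complementary slackness (lambda_i * g_i(x) = 0 for all i): OK

Verdict: yes, KKT holds.

yes


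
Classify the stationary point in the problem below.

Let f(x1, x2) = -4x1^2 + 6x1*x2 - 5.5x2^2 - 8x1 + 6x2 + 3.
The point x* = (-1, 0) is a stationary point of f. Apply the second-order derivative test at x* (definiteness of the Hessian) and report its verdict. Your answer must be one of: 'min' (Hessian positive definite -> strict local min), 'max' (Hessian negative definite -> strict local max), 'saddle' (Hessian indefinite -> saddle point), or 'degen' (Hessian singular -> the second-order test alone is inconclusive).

Compute the Hessian H = grad^2 f:
  H = [[-8, 6], [6, -11]]
Verify stationarity: grad f(x*) = H x* + g = (0, 0).
Eigenvalues of H: -15.6847, -3.3153.
Both eigenvalues < 0, so H is negative definite -> x* is a strict local max.

max


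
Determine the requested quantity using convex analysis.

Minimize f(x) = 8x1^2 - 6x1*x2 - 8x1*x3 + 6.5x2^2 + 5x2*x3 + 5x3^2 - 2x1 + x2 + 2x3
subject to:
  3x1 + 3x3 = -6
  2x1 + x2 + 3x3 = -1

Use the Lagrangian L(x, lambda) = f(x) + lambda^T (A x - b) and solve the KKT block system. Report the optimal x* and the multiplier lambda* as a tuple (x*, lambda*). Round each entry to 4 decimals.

Form the Lagrangian:
  L(x, lambda) = (1/2) x^T Q x + c^T x + lambda^T (A x - b)
Stationarity (grad_x L = 0): Q x + c + A^T lambda = 0.
Primal feasibility: A x = b.

This gives the KKT block system:
  [ Q   A^T ] [ x     ]   [-c ]
  [ A    0  ] [ lambda ] = [ b ]

Solving the linear system:
  x*      = (-1, 4, -1)
  lambda* = (47.3333, -54)
  f(x*)   = 117

x* = (-1, 4, -1), lambda* = (47.3333, -54)


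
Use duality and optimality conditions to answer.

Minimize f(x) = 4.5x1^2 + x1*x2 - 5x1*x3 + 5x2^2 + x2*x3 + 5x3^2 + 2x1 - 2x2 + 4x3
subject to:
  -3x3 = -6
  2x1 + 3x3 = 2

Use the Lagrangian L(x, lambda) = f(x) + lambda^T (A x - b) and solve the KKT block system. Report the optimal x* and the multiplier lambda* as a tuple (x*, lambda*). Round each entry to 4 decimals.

Form the Lagrangian:
  L(x, lambda) = (1/2) x^T Q x + c^T x + lambda^T (A x - b)
Stationarity (grad_x L = 0): Q x + c + A^T lambda = 0.
Primal feasibility: A x = b.

This gives the KKT block system:
  [ Q   A^T ] [ x     ]   [-c ]
  [ A    0  ] [ lambda ] = [ b ]

Solving the linear system:
  x*      = (-2, 0.2, 2)
  lambda* = (24.3, 12.9)
  f(x*)   = 61.8

x* = (-2, 0.2, 2), lambda* = (24.3, 12.9)


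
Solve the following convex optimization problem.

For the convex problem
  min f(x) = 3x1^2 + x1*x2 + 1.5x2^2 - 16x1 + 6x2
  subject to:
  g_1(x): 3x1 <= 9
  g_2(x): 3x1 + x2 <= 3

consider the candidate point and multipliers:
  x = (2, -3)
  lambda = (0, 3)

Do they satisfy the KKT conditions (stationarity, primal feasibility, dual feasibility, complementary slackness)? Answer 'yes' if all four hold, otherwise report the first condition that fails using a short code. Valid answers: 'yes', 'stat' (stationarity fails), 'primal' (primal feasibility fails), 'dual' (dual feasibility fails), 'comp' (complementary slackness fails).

Gradient of f: grad f(x) = Q x + c = (-7, -1)
Constraint values g_i(x) = a_i^T x - b_i:
  g_1((2, -3)) = -3
  g_2((2, -3)) = 0
Stationarity residual: grad f(x) + sum_i lambda_i a_i = (2, 2)
  -> stationarity FAILS
Primal feasibility (all g_i <= 0): OK
Dual feasibility (all lambda_i >= 0): OK
Complementary slackness (lambda_i * g_i(x) = 0 for all i): OK

Verdict: the first failing condition is stationarity -> stat.

stat


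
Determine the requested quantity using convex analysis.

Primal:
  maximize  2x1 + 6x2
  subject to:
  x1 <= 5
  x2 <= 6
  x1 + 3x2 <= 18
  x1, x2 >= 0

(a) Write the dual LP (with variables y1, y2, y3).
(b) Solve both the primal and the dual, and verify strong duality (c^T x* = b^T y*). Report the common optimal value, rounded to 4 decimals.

The standard primal-dual pair for 'max c^T x s.t. A x <= b, x >= 0' is:
  Dual:  min b^T y  s.t.  A^T y >= c,  y >= 0.

So the dual LP is:
  minimize  5y1 + 6y2 + 18y3
  subject to:
    y1 + y3 >= 2
    y2 + 3y3 >= 6
    y1, y2, y3 >= 0

Solving the primal: x* = (0, 6).
  primal value c^T x* = 36.
Solving the dual: y* = (0, 0, 2).
  dual value b^T y* = 36.
Strong duality: c^T x* = b^T y*. Confirmed.

36


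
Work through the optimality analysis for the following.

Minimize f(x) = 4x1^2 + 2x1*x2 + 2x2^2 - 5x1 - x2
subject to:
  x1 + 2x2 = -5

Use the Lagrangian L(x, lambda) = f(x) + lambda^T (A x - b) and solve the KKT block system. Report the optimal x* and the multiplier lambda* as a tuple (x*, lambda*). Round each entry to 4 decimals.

Form the Lagrangian:
  L(x, lambda) = (1/2) x^T Q x + c^T x + lambda^T (A x - b)
Stationarity (grad_x L = 0): Q x + c + A^T lambda = 0.
Primal feasibility: A x = b.

This gives the KKT block system:
  [ Q   A^T ] [ x     ]   [-c ]
  [ A    0  ] [ lambda ] = [ b ]

Solving the linear system:
  x*      = (0.6429, -2.8214)
  lambda* = (5.5)
  f(x*)   = 13.5536

x* = (0.6429, -2.8214), lambda* = (5.5)


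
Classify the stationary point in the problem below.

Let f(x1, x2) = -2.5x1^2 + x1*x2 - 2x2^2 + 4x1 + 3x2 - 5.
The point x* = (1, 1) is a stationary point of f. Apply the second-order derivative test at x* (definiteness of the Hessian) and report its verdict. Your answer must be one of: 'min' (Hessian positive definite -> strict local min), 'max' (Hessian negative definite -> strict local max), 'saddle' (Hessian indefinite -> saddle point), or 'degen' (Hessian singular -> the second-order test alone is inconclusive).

Compute the Hessian H = grad^2 f:
  H = [[-5, 1], [1, -4]]
Verify stationarity: grad f(x*) = H x* + g = (0, 0).
Eigenvalues of H: -5.618, -3.382.
Both eigenvalues < 0, so H is negative definite -> x* is a strict local max.

max


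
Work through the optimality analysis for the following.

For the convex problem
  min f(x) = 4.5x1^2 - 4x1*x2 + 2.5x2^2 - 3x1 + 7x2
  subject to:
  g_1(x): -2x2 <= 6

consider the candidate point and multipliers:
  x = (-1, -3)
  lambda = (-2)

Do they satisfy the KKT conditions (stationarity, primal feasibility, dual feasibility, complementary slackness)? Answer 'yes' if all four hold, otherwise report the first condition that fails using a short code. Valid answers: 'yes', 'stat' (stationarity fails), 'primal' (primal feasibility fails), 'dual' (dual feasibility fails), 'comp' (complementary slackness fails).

Gradient of f: grad f(x) = Q x + c = (0, -4)
Constraint values g_i(x) = a_i^T x - b_i:
  g_1((-1, -3)) = 0
Stationarity residual: grad f(x) + sum_i lambda_i a_i = (0, 0)
  -> stationarity OK
Primal feasibility (all g_i <= 0): OK
Dual feasibility (all lambda_i >= 0): FAILS
Complementary slackness (lambda_i * g_i(x) = 0 for all i): OK

Verdict: the first failing condition is dual_feasibility -> dual.

dual


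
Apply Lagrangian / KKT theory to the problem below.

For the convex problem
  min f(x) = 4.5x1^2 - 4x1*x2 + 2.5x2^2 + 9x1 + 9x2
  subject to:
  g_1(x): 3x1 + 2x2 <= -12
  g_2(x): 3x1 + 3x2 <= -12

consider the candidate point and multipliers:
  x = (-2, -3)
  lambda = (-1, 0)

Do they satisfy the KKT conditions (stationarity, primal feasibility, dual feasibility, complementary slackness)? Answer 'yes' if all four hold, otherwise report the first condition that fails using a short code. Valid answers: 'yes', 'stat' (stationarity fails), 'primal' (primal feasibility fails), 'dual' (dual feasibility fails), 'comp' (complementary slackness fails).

Gradient of f: grad f(x) = Q x + c = (3, 2)
Constraint values g_i(x) = a_i^T x - b_i:
  g_1((-2, -3)) = 0
  g_2((-2, -3)) = -3
Stationarity residual: grad f(x) + sum_i lambda_i a_i = (0, 0)
  -> stationarity OK
Primal feasibility (all g_i <= 0): OK
Dual feasibility (all lambda_i >= 0): FAILS
Complementary slackness (lambda_i * g_i(x) = 0 for all i): OK

Verdict: the first failing condition is dual_feasibility -> dual.

dual


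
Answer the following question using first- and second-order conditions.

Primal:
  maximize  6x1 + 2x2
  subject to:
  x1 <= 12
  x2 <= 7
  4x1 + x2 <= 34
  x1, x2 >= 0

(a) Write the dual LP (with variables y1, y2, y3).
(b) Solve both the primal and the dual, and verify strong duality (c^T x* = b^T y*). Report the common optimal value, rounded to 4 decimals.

The standard primal-dual pair for 'max c^T x s.t. A x <= b, x >= 0' is:
  Dual:  min b^T y  s.t.  A^T y >= c,  y >= 0.

So the dual LP is:
  minimize  12y1 + 7y2 + 34y3
  subject to:
    y1 + 4y3 >= 6
    y2 + y3 >= 2
    y1, y2, y3 >= 0

Solving the primal: x* = (6.75, 7).
  primal value c^T x* = 54.5.
Solving the dual: y* = (0, 0.5, 1.5).
  dual value b^T y* = 54.5.
Strong duality: c^T x* = b^T y*. Confirmed.

54.5


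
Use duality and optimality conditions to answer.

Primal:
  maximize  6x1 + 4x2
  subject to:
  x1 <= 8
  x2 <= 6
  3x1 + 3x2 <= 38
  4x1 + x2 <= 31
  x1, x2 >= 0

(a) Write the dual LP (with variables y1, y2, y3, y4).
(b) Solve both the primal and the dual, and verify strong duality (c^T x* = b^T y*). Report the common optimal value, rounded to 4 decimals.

The standard primal-dual pair for 'max c^T x s.t. A x <= b, x >= 0' is:
  Dual:  min b^T y  s.t.  A^T y >= c,  y >= 0.

So the dual LP is:
  minimize  8y1 + 6y2 + 38y3 + 31y4
  subject to:
    y1 + 3y3 + 4y4 >= 6
    y2 + 3y3 + y4 >= 4
    y1, y2, y3, y4 >= 0

Solving the primal: x* = (6.25, 6).
  primal value c^T x* = 61.5.
Solving the dual: y* = (0, 2.5, 0, 1.5).
  dual value b^T y* = 61.5.
Strong duality: c^T x* = b^T y*. Confirmed.

61.5


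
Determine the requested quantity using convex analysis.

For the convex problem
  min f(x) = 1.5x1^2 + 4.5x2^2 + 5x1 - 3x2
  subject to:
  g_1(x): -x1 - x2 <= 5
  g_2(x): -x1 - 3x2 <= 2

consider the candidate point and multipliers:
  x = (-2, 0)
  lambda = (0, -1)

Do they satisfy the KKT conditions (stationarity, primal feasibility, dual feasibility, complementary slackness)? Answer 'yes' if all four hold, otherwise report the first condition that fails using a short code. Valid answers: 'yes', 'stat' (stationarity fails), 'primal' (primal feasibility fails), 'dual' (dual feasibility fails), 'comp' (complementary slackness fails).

Gradient of f: grad f(x) = Q x + c = (-1, -3)
Constraint values g_i(x) = a_i^T x - b_i:
  g_1((-2, 0)) = -3
  g_2((-2, 0)) = 0
Stationarity residual: grad f(x) + sum_i lambda_i a_i = (0, 0)
  -> stationarity OK
Primal feasibility (all g_i <= 0): OK
Dual feasibility (all lambda_i >= 0): FAILS
Complementary slackness (lambda_i * g_i(x) = 0 for all i): OK

Verdict: the first failing condition is dual_feasibility -> dual.

dual


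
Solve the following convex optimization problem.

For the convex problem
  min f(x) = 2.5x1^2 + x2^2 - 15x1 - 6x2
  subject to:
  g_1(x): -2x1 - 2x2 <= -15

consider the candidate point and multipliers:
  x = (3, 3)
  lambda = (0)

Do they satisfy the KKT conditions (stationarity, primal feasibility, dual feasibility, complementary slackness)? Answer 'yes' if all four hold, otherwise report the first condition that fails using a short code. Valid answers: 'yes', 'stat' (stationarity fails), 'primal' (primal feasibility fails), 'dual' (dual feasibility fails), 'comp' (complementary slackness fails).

Gradient of f: grad f(x) = Q x + c = (0, 0)
Constraint values g_i(x) = a_i^T x - b_i:
  g_1((3, 3)) = 3
Stationarity residual: grad f(x) + sum_i lambda_i a_i = (0, 0)
  -> stationarity OK
Primal feasibility (all g_i <= 0): FAILS
Dual feasibility (all lambda_i >= 0): OK
Complementary slackness (lambda_i * g_i(x) = 0 for all i): OK

Verdict: the first failing condition is primal_feasibility -> primal.

primal


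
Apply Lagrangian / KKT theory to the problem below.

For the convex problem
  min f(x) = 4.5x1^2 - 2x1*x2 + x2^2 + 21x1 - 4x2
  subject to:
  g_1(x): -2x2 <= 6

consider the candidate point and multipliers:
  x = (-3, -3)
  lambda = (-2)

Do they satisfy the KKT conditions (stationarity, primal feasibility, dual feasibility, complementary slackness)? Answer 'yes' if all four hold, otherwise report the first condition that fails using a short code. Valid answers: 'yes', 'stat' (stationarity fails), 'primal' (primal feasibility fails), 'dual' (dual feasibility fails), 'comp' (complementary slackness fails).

Gradient of f: grad f(x) = Q x + c = (0, -4)
Constraint values g_i(x) = a_i^T x - b_i:
  g_1((-3, -3)) = 0
Stationarity residual: grad f(x) + sum_i lambda_i a_i = (0, 0)
  -> stationarity OK
Primal feasibility (all g_i <= 0): OK
Dual feasibility (all lambda_i >= 0): FAILS
Complementary slackness (lambda_i * g_i(x) = 0 for all i): OK

Verdict: the first failing condition is dual_feasibility -> dual.

dual


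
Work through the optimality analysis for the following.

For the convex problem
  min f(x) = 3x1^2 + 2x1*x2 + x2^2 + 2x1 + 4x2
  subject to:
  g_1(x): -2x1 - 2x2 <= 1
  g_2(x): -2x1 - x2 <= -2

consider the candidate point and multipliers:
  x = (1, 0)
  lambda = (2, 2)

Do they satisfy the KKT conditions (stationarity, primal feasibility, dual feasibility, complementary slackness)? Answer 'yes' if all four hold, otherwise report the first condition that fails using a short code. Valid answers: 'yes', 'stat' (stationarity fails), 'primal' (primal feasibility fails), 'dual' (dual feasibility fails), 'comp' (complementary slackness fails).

Gradient of f: grad f(x) = Q x + c = (8, 6)
Constraint values g_i(x) = a_i^T x - b_i:
  g_1((1, 0)) = -3
  g_2((1, 0)) = 0
Stationarity residual: grad f(x) + sum_i lambda_i a_i = (0, 0)
  -> stationarity OK
Primal feasibility (all g_i <= 0): OK
Dual feasibility (all lambda_i >= 0): OK
Complementary slackness (lambda_i * g_i(x) = 0 for all i): FAILS

Verdict: the first failing condition is complementary_slackness -> comp.

comp


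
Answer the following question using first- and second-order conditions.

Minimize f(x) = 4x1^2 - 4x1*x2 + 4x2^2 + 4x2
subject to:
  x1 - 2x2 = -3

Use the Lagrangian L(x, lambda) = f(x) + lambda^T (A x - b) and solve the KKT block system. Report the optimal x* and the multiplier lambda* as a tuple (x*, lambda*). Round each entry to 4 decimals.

Form the Lagrangian:
  L(x, lambda) = (1/2) x^T Q x + c^T x + lambda^T (A x - b)
Stationarity (grad_x L = 0): Q x + c + A^T lambda = 0.
Primal feasibility: A x = b.

This gives the KKT block system:
  [ Q   A^T ] [ x     ]   [-c ]
  [ A    0  ] [ lambda ] = [ b ]

Solving the linear system:
  x*      = (-0.3333, 1.3333)
  lambda* = (8)
  f(x*)   = 14.6667

x* = (-0.3333, 1.3333), lambda* = (8)


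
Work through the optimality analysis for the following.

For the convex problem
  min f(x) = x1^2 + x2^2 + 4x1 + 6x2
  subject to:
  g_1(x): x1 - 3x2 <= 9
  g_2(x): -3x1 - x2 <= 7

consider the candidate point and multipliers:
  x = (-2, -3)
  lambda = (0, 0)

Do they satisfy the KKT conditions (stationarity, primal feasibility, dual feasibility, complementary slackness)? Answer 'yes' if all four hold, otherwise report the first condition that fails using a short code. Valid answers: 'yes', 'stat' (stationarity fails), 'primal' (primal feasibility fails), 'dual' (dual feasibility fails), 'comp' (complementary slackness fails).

Gradient of f: grad f(x) = Q x + c = (0, 0)
Constraint values g_i(x) = a_i^T x - b_i:
  g_1((-2, -3)) = -2
  g_2((-2, -3)) = 2
Stationarity residual: grad f(x) + sum_i lambda_i a_i = (0, 0)
  -> stationarity OK
Primal feasibility (all g_i <= 0): FAILS
Dual feasibility (all lambda_i >= 0): OK
Complementary slackness (lambda_i * g_i(x) = 0 for all i): OK

Verdict: the first failing condition is primal_feasibility -> primal.

primal


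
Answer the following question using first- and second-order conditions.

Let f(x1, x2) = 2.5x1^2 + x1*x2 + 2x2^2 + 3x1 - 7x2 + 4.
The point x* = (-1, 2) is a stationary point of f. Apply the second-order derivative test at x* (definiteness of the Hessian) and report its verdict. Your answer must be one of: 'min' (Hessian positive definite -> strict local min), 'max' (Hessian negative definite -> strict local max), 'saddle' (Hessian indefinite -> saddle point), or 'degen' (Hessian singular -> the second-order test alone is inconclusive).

Compute the Hessian H = grad^2 f:
  H = [[5, 1], [1, 4]]
Verify stationarity: grad f(x*) = H x* + g = (0, 0).
Eigenvalues of H: 3.382, 5.618.
Both eigenvalues > 0, so H is positive definite -> x* is a strict local min.

min


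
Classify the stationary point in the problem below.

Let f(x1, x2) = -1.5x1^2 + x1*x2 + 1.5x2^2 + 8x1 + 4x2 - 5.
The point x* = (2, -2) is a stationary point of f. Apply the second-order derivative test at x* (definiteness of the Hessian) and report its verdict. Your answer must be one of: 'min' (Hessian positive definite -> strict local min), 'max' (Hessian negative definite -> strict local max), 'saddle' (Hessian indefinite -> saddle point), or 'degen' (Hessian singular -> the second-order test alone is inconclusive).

Compute the Hessian H = grad^2 f:
  H = [[-3, 1], [1, 3]]
Verify stationarity: grad f(x*) = H x* + g = (0, 0).
Eigenvalues of H: -3.1623, 3.1623.
Eigenvalues have mixed signs, so H is indefinite -> x* is a saddle point.

saddle


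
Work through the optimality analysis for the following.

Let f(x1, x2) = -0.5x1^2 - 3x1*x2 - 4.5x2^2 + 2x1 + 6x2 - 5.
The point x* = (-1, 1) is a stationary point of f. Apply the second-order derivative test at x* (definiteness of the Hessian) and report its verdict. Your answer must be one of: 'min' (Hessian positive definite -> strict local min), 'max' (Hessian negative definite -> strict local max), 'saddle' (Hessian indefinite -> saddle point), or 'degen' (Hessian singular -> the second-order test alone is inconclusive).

Compute the Hessian H = grad^2 f:
  H = [[-1, -3], [-3, -9]]
Verify stationarity: grad f(x*) = H x* + g = (0, 0).
Eigenvalues of H: -10, 0.
H has a zero eigenvalue (singular; negative semidefinite but not definite), so H is neither positive definite, negative definite, nor indefinite. The second-order test alone is inconclusive -> degen.
(Indeed, f is constant along the null direction of H through x*, so x* is not a strict local extremum.)

degen


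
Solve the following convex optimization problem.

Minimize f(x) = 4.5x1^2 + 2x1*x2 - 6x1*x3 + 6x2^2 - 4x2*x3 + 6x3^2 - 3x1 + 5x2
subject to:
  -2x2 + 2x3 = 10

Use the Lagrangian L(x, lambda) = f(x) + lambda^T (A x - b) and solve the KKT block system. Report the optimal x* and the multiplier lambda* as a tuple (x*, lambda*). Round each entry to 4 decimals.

Form the Lagrangian:
  L(x, lambda) = (1/2) x^T Q x + c^T x + lambda^T (A x - b)
Stationarity (grad_x L = 0): Q x + c + A^T lambda = 0.
Primal feasibility: A x = b.

This gives the KKT block system:
  [ Q   A^T ] [ x     ]   [-c ]
  [ A    0  ] [ lambda ] = [ b ]

Solving the linear system:
  x*      = (2.7187, -2.1328, 2.8672)
  lambda* = (-13.3125)
  f(x*)   = 57.1523

x* = (2.7187, -2.1328, 2.8672), lambda* = (-13.3125)


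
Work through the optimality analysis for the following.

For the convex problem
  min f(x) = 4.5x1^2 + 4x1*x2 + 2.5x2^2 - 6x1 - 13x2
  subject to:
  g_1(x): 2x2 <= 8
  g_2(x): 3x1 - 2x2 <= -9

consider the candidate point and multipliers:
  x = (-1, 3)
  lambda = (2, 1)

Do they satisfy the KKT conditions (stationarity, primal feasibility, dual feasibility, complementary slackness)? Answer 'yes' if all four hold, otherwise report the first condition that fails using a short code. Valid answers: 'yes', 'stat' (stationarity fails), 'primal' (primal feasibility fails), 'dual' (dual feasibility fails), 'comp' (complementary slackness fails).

Gradient of f: grad f(x) = Q x + c = (-3, -2)
Constraint values g_i(x) = a_i^T x - b_i:
  g_1((-1, 3)) = -2
  g_2((-1, 3)) = 0
Stationarity residual: grad f(x) + sum_i lambda_i a_i = (0, 0)
  -> stationarity OK
Primal feasibility (all g_i <= 0): OK
Dual feasibility (all lambda_i >= 0): OK
Complementary slackness (lambda_i * g_i(x) = 0 for all i): FAILS

Verdict: the first failing condition is complementary_slackness -> comp.

comp


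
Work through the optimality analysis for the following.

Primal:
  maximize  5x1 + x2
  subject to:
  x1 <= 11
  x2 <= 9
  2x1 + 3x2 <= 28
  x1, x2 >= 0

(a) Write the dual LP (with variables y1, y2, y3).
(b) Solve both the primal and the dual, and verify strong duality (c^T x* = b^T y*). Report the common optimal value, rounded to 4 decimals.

The standard primal-dual pair for 'max c^T x s.t. A x <= b, x >= 0' is:
  Dual:  min b^T y  s.t.  A^T y >= c,  y >= 0.

So the dual LP is:
  minimize  11y1 + 9y2 + 28y3
  subject to:
    y1 + 2y3 >= 5
    y2 + 3y3 >= 1
    y1, y2, y3 >= 0

Solving the primal: x* = (11, 2).
  primal value c^T x* = 57.
Solving the dual: y* = (4.3333, 0, 0.3333).
  dual value b^T y* = 57.
Strong duality: c^T x* = b^T y*. Confirmed.

57


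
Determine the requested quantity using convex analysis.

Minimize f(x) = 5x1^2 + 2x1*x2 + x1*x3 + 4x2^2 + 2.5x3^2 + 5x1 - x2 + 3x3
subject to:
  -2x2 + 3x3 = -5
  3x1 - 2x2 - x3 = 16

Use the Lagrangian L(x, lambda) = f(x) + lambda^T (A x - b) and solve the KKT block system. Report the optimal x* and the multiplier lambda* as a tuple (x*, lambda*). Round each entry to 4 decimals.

Form the Lagrangian:
  L(x, lambda) = (1/2) x^T Q x + c^T x + lambda^T (A x - b)
Stationarity (grad_x L = 0): Q x + c + A^T lambda = 0.
Primal feasibility: A x = b.

This gives the KKT block system:
  [ Q   A^T ] [ x     ]   [-c ]
  [ A    0  ] [ lambda ] = [ b ]

Solving the linear system:
  x*      = (2.6933, -2.345, -3.23)
  lambda* = (0.8175, -8.0043)
  f(x*)   = 69.139

x* = (2.6933, -2.345, -3.23), lambda* = (0.8175, -8.0043)


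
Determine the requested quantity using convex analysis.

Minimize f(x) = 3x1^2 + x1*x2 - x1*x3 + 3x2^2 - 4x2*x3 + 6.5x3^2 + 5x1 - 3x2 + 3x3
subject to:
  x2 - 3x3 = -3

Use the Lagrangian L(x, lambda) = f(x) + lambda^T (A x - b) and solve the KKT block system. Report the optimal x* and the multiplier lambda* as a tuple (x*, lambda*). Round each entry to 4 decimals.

Form the Lagrangian:
  L(x, lambda) = (1/2) x^T Q x + c^T x + lambda^T (A x - b)
Stationarity (grad_x L = 0): Q x + c + A^T lambda = 0.
Primal feasibility: A x = b.

This gives the KKT block system:
  [ Q   A^T ] [ x     ]   [-c ]
  [ A    0  ] [ lambda ] = [ b ]

Solving the linear system:
  x*      = (-0.7165, 0.4488, 1.1496)
  lambda* = (5.622)
  f(x*)   = 7.6929

x* = (-0.7165, 0.4488, 1.1496), lambda* = (5.622)


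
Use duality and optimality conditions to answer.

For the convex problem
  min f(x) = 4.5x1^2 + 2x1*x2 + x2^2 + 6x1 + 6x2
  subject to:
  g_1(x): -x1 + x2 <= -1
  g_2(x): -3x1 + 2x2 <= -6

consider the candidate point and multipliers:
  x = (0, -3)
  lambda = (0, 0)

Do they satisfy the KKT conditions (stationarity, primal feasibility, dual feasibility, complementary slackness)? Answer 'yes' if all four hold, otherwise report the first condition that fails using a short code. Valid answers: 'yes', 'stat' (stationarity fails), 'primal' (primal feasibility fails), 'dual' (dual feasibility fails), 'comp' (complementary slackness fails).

Gradient of f: grad f(x) = Q x + c = (0, 0)
Constraint values g_i(x) = a_i^T x - b_i:
  g_1((0, -3)) = -2
  g_2((0, -3)) = 0
Stationarity residual: grad f(x) + sum_i lambda_i a_i = (0, 0)
  -> stationarity OK
Primal feasibility (all g_i <= 0): OK
Dual feasibility (all lambda_i >= 0): OK
Complementary slackness (lambda_i * g_i(x) = 0 for all i): OK

Verdict: yes, KKT holds.

yes


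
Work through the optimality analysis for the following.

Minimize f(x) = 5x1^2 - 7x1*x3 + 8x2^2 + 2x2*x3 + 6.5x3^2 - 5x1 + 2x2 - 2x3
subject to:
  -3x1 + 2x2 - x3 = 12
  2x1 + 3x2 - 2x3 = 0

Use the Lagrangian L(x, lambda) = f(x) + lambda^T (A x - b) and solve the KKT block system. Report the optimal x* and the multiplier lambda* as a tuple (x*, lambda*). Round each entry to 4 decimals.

Form the Lagrangian:
  L(x, lambda) = (1/2) x^T Q x + c^T x + lambda^T (A x - b)
Stationarity (grad_x L = 0): Q x + c + A^T lambda = 0.
Primal feasibility: A x = b.

This gives the KKT block system:
  [ Q   A^T ] [ x     ]   [-c ]
  [ A    0  ] [ lambda ] = [ b ]

Solving the linear system:
  x*      = (-2.9117, 0.7065, -1.8519)
  lambda* = (-6.3584, 1.039)
  f(x*)   = 47.9883

x* = (-2.9117, 0.7065, -1.8519), lambda* = (-6.3584, 1.039)


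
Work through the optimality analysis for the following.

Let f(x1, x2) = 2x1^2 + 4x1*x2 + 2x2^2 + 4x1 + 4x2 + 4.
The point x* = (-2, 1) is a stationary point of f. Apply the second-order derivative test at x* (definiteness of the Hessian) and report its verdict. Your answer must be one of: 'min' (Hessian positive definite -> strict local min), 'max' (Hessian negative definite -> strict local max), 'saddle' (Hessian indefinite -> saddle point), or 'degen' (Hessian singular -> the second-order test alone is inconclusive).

Compute the Hessian H = grad^2 f:
  H = [[4, 4], [4, 4]]
Verify stationarity: grad f(x*) = H x* + g = (0, 0).
Eigenvalues of H: 0, 8.
H has a zero eigenvalue (singular; positive semidefinite but not definite), so H is neither positive definite, negative definite, nor indefinite. The second-order test alone is inconclusive -> degen.
(Indeed, f is constant along the null direction of H through x*, so x* is not a strict local extremum.)

degen


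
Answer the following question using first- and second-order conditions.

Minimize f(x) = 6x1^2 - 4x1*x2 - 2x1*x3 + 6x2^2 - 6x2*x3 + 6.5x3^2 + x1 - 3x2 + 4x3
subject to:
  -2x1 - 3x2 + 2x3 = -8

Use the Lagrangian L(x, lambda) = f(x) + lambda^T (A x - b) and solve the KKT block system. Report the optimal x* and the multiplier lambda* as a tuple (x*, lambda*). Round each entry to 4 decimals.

Form the Lagrangian:
  L(x, lambda) = (1/2) x^T Q x + c^T x + lambda^T (A x - b)
Stationarity (grad_x L = 0): Q x + c + A^T lambda = 0.
Primal feasibility: A x = b.

This gives the KKT block system:
  [ Q   A^T ] [ x     ]   [-c ]
  [ A    0  ] [ lambda ] = [ b ]

Solving the linear system:
  x*      = (1.2898, 1.833, 0.0392)
  lambda* = (4.5336)
  f(x*)   = 16.1085

x* = (1.2898, 1.833, 0.0392), lambda* = (4.5336)


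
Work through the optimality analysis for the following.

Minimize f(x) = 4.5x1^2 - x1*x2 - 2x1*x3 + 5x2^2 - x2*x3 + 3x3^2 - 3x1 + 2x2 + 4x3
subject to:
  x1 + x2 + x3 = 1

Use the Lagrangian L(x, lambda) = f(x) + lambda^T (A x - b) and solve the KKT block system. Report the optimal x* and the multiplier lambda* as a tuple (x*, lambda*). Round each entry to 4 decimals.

Form the Lagrangian:
  L(x, lambda) = (1/2) x^T Q x + c^T x + lambda^T (A x - b)
Stationarity (grad_x L = 0): Q x + c + A^T lambda = 0.
Primal feasibility: A x = b.

This gives the KKT block system:
  [ Q   A^T ] [ x     ]   [-c ]
  [ A    0  ] [ lambda ] = [ b ]

Solving the linear system:
  x*      = (0.7122, 0.1835, 0.1043)
  lambda* = (-3.018)
  f(x*)   = 0.8327

x* = (0.7122, 0.1835, 0.1043), lambda* = (-3.018)


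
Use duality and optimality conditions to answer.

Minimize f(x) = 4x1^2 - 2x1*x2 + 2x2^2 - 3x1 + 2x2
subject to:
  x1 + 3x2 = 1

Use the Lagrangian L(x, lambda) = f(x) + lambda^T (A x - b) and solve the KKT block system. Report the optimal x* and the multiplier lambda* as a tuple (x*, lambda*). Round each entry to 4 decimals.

Form the Lagrangian:
  L(x, lambda) = (1/2) x^T Q x + c^T x + lambda^T (A x - b)
Stationarity (grad_x L = 0): Q x + c + A^T lambda = 0.
Primal feasibility: A x = b.

This gives the KKT block system:
  [ Q   A^T ] [ x     ]   [-c ]
  [ A    0  ] [ lambda ] = [ b ]

Solving the linear system:
  x*      = (0.4886, 0.1705)
  lambda* = (-0.5682)
  f(x*)   = -0.2784

x* = (0.4886, 0.1705), lambda* = (-0.5682)


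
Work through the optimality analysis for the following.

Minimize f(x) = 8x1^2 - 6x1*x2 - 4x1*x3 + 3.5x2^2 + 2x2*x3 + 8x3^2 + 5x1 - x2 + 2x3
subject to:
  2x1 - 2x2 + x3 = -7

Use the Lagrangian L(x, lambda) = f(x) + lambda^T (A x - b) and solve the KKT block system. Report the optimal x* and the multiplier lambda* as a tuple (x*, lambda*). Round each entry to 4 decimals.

Form the Lagrangian:
  L(x, lambda) = (1/2) x^T Q x + c^T x + lambda^T (A x - b)
Stationarity (grad_x L = 0): Q x + c + A^T lambda = 0.
Primal feasibility: A x = b.

This gives the KKT block system:
  [ Q   A^T ] [ x     ]   [-c ]
  [ A    0  ] [ lambda ] = [ b ]

Solving the linear system:
  x*      = (-0.8337, 2.1093, -1.114)
  lambda* = (8.2698)
  f(x*)   = 24.6913

x* = (-0.8337, 2.1093, -1.114), lambda* = (8.2698)


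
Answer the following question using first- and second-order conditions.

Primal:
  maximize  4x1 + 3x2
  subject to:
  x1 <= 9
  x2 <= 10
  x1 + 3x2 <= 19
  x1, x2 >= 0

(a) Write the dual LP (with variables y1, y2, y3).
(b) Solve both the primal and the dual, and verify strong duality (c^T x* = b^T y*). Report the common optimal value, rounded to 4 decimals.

The standard primal-dual pair for 'max c^T x s.t. A x <= b, x >= 0' is:
  Dual:  min b^T y  s.t.  A^T y >= c,  y >= 0.

So the dual LP is:
  minimize  9y1 + 10y2 + 19y3
  subject to:
    y1 + y3 >= 4
    y2 + 3y3 >= 3
    y1, y2, y3 >= 0

Solving the primal: x* = (9, 3.3333).
  primal value c^T x* = 46.
Solving the dual: y* = (3, 0, 1).
  dual value b^T y* = 46.
Strong duality: c^T x* = b^T y*. Confirmed.

46


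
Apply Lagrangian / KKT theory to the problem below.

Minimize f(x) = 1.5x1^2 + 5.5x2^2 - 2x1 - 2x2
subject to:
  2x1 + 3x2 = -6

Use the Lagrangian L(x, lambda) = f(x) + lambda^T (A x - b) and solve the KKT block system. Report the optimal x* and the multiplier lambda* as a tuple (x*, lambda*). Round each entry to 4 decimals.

Form the Lagrangian:
  L(x, lambda) = (1/2) x^T Q x + c^T x + lambda^T (A x - b)
Stationarity (grad_x L = 0): Q x + c + A^T lambda = 0.
Primal feasibility: A x = b.

This gives the KKT block system:
  [ Q   A^T ] [ x     ]   [-c ]
  [ A    0  ] [ lambda ] = [ b ]

Solving the linear system:
  x*      = (-1.7746, -0.8169)
  lambda* = (3.662)
  f(x*)   = 13.5775

x* = (-1.7746, -0.8169), lambda* = (3.662)


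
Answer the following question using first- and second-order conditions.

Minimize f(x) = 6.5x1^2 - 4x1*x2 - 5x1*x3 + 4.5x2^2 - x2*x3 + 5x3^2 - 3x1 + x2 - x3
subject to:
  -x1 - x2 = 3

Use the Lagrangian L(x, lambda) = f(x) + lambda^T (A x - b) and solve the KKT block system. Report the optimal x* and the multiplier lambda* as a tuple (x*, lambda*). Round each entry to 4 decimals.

Form the Lagrangian:
  L(x, lambda) = (1/2) x^T Q x + c^T x + lambda^T (A x - b)
Stationarity (grad_x L = 0): Q x + c + A^T lambda = 0.
Primal feasibility: A x = b.

This gives the KKT block system:
  [ Q   A^T ] [ x     ]   [-c ]
  [ A    0  ] [ lambda ] = [ b ]

Solving the linear system:
  x*      = (-1.2606, -1.7394, -0.7042)
  lambda* = (-8.9085)
  f(x*)   = 14.7359

x* = (-1.2606, -1.7394, -0.7042), lambda* = (-8.9085)


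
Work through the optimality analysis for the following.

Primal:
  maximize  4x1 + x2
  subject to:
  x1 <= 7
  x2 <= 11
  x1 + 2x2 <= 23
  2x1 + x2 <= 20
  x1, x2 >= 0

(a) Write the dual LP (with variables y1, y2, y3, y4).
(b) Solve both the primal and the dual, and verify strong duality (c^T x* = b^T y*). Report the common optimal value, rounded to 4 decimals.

The standard primal-dual pair for 'max c^T x s.t. A x <= b, x >= 0' is:
  Dual:  min b^T y  s.t.  A^T y >= c,  y >= 0.

So the dual LP is:
  minimize  7y1 + 11y2 + 23y3 + 20y4
  subject to:
    y1 + y3 + 2y4 >= 4
    y2 + 2y3 + y4 >= 1
    y1, y2, y3, y4 >= 0

Solving the primal: x* = (7, 6).
  primal value c^T x* = 34.
Solving the dual: y* = (2, 0, 0, 1).
  dual value b^T y* = 34.
Strong duality: c^T x* = b^T y*. Confirmed.

34


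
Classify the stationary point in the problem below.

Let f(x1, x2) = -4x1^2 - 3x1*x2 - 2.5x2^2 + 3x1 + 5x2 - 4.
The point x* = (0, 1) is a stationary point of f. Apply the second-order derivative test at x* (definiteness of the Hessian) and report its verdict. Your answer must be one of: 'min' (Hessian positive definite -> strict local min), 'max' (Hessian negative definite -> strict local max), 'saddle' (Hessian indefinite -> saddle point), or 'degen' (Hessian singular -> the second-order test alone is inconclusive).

Compute the Hessian H = grad^2 f:
  H = [[-8, -3], [-3, -5]]
Verify stationarity: grad f(x*) = H x* + g = (0, 0).
Eigenvalues of H: -9.8541, -3.1459.
Both eigenvalues < 0, so H is negative definite -> x* is a strict local max.

max


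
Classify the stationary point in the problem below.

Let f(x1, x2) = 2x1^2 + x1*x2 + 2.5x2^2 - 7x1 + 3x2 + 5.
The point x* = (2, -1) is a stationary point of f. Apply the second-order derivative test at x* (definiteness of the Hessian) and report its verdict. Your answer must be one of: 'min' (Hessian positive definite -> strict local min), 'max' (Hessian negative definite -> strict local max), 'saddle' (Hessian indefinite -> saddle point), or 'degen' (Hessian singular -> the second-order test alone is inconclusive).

Compute the Hessian H = grad^2 f:
  H = [[4, 1], [1, 5]]
Verify stationarity: grad f(x*) = H x* + g = (0, 0).
Eigenvalues of H: 3.382, 5.618.
Both eigenvalues > 0, so H is positive definite -> x* is a strict local min.

min


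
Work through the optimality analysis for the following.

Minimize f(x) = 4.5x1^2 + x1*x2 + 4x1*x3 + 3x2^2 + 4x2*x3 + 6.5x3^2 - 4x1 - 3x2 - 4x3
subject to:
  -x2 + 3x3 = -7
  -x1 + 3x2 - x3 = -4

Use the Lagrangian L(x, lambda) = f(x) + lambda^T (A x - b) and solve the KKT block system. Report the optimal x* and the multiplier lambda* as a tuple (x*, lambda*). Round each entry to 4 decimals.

Form the Lagrangian:
  L(x, lambda) = (1/2) x^T Q x + c^T x + lambda^T (A x - b)
Stationarity (grad_x L = 0): Q x + c + A^T lambda = 0.
Primal feasibility: A x = b.

This gives the KKT block system:
  [ Q   A^T ] [ x     ]   [-c ]
  [ A    0  ] [ lambda ] = [ b ]

Solving the linear system:
  x*      = (3.0231, -1.2413, -2.7471)
  lambda* = (14.5212, 10.9782)
  f(x*)   = 74.0905

x* = (3.0231, -1.2413, -2.7471), lambda* = (14.5212, 10.9782)
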